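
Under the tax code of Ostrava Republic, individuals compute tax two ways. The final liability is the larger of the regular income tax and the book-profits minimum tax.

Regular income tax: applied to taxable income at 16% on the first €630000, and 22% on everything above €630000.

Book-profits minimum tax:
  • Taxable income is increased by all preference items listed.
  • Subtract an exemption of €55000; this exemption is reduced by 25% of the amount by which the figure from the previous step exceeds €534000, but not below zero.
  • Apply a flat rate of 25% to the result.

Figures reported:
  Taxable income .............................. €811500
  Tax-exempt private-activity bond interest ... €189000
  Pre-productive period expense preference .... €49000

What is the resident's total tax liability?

€262375

Book-profits minimum tax:
  Adjusted income: €811500 + €189000 + €49000 = €1049500
  Exemption: 25% × (€1049500 − €534000) = €128875 ≥ €55000, so the exemption is fully phased out
  Base: €1049500 − €0 = €1049500
  €1049500 × 25% = €262375

Regular income tax:
  €630000 × 16% = €100800
  €181500 × 22% = €39930
  → €140730

€262375 > €140730, so the book-profits minimum tax is the binding amount.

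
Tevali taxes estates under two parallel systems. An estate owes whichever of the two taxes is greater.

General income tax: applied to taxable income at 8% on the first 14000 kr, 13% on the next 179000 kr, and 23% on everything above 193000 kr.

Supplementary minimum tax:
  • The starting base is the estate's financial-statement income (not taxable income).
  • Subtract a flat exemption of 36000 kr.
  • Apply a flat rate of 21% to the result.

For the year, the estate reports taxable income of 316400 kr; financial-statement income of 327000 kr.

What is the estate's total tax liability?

Supplementary minimum tax:
  Base (financial-statement income): 327000 kr
  Less exemption 36000 kr → base 291000 kr
  291000 kr × 21% = 61110 kr

General income tax:
  14000 kr × 8% = 1120 kr
  179000 kr × 13% = 23270 kr
  123400 kr × 23% = 28382 kr
  → 52772 kr

61110 kr > 52772 kr, so the supplementary minimum tax is the binding amount.

61110 kr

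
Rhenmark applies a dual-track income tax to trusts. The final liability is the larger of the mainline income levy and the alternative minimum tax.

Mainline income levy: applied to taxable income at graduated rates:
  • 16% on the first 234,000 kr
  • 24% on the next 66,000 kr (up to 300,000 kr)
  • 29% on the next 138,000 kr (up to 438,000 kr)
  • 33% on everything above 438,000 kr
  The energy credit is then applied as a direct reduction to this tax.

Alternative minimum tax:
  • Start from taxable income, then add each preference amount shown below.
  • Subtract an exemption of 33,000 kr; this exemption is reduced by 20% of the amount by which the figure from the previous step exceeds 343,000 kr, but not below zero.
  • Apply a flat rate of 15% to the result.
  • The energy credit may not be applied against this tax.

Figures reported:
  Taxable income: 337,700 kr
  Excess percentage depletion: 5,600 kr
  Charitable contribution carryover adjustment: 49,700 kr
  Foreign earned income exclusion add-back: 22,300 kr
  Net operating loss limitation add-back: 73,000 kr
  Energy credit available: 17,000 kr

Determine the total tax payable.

72,654 kr

Mainline income levy:
  234,000 kr × 16% = 37,440 kr
  66,000 kr × 24% = 15,840 kr
  37,700 kr × 29% = 10,933 kr
  → 64,213 kr
  Less energy credit 17,000 kr → 47,213 kr

Alternative minimum tax:
  Adjusted income: 337,700 kr + 5,600 kr + 49,700 kr + 22,300 kr + 73,000 kr = 488,300 kr
  Exemption: 33,000 kr − 20% × (488,300 kr − 343,000 kr) = 33,000 kr − 29,060 kr = 3,940 kr
  Base: 488,300 kr − 3,940 kr = 484,360 kr
  484,360 kr × 15% = 72,654 kr

72,654 kr > 47,213 kr, so the alternative minimum tax is the binding amount.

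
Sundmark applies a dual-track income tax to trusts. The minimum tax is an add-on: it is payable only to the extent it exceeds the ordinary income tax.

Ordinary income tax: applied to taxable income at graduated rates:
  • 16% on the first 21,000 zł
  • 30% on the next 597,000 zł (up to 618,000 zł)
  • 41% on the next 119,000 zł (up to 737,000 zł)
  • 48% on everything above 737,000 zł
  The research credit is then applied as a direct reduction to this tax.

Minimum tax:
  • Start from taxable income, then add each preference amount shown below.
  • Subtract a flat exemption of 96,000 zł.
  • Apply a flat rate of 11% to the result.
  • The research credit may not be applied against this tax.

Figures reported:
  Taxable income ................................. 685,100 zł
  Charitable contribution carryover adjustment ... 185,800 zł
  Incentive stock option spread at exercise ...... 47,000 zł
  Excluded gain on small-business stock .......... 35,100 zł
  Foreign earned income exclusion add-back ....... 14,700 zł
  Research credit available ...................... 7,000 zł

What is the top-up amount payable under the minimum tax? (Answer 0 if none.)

0 zł

Minimum tax:
  Adjusted income: 685,100 zł + 185,800 zł + 47,000 zł + 35,100 zł + 14,700 zł = 967,700 zł
  Less exemption 96,000 zł → base 871,700 zł
  871,700 zł × 11% = 95,887 zł

Ordinary income tax:
  21,000 zł × 16% = 3,360 zł
  597,000 zł × 30% = 179,100 zł
  67,100 zł × 41% = 27,511 zł
  → 209,971 zł
  Less research credit 7,000 zł → 202,971 zł

95,887 zł ≤ 202,971 zł, so no add-on is due.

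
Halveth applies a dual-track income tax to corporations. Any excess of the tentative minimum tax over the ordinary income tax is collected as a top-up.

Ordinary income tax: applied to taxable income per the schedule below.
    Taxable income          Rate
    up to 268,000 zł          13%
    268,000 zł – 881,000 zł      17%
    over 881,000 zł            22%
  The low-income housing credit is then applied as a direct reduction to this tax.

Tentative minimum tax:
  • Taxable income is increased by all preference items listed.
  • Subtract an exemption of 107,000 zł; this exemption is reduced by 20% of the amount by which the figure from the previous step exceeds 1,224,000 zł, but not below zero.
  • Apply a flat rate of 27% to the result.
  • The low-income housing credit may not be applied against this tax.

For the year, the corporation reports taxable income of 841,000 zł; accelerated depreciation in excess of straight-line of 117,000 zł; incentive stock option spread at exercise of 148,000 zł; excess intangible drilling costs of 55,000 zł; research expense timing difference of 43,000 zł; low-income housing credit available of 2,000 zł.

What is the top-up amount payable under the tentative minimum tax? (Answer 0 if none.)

165,940 zł

Ordinary income tax:
  268,000 zł × 13% = 34,840 zł
  573,000 zł × 17% = 97,410 zł
  → 132,250 zł
  Less low-income housing credit 2,000 zł → 130,250 zł

Tentative minimum tax:
  Adjusted income: 841,000 zł + 117,000 zł + 148,000 zł + 55,000 zł + 43,000 zł = 1,204,000 zł
  Exemption: 1,204,000 zł ≤ 1,224,000 zł, so full 107,000 zł applies
  Base: 1,204,000 zł − 107,000 zł = 1,097,000 zł
  1,097,000 zł × 27% = 296,190 zł

Excess of tentative minimum tax over ordinary income tax: 296,190 zł − 130,250 zł = 165,940 zł.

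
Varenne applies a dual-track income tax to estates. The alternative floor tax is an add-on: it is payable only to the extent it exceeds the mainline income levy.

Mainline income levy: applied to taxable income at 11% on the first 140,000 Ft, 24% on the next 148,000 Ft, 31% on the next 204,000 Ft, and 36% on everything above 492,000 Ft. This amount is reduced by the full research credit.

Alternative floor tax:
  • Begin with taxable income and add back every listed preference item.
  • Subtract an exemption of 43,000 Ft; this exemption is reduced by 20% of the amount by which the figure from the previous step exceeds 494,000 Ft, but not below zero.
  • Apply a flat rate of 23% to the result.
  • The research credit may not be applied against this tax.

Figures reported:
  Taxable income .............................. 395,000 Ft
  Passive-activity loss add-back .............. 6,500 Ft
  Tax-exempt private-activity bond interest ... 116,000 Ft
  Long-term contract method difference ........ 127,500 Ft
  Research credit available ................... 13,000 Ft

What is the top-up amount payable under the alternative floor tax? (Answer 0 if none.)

Mainline income levy:
  140,000 Ft × 11% = 15,400 Ft
  148,000 Ft × 24% = 35,520 Ft
  107,000 Ft × 31% = 33,170 Ft
  → 84,090 Ft
  Less research credit 13,000 Ft → 71,090 Ft

Alternative floor tax:
  Adjusted income: 395,000 Ft + 6,500 Ft + 116,000 Ft + 127,500 Ft = 645,000 Ft
  Exemption: 43,000 Ft − 20% × (645,000 Ft − 494,000 Ft) = 43,000 Ft − 30,200 Ft = 12,800 Ft
  Base: 645,000 Ft − 12,800 Ft = 632,200 Ft
  632,200 Ft × 23% = 145,406 Ft

Excess of alternative floor tax over mainline income levy: 145,406 Ft − 71,090 Ft = 74,316 Ft.

74,316 Ft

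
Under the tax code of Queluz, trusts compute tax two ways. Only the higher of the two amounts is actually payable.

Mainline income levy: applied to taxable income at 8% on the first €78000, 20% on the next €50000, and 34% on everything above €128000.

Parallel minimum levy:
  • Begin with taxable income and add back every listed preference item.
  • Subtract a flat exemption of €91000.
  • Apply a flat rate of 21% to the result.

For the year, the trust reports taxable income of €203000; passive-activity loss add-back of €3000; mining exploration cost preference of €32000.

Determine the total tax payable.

Parallel minimum levy:
  Adjusted income: €203000 + €3000 + €32000 = €238000
  Less exemption €91000 → base €147000
  €147000 × 21% = €30870

Mainline income levy:
  €78000 × 8% = €6240
  €50000 × 20% = €10000
  €75000 × 34% = €25500
  → €41740

€41740 > €30870, so the mainline income levy governs.

€41740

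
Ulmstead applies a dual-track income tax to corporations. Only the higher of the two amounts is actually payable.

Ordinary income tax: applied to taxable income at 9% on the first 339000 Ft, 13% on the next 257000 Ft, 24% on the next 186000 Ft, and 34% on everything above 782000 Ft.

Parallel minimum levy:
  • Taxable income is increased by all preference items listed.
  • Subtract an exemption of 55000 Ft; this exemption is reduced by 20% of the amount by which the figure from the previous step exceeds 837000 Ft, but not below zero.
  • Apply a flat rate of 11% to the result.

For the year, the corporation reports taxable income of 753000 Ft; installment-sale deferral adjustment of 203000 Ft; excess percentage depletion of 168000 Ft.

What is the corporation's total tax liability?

123640 Ft

Parallel minimum levy:
  Adjusted income: 753000 Ft + 203000 Ft + 168000 Ft = 1124000 Ft
  Exemption: 20% × (1124000 Ft − 837000 Ft) = 57400 Ft ≥ 55000 Ft, so the exemption is fully phased out
  Base: 1124000 Ft − 0 Ft = 1124000 Ft
  1124000 Ft × 11% = 123640 Ft

Ordinary income tax:
  339000 Ft × 9% = 30510 Ft
  257000 Ft × 13% = 33410 Ft
  157000 Ft × 24% = 37680 Ft
  → 101600 Ft

123640 Ft > 101600 Ft, so the parallel minimum levy is the binding amount.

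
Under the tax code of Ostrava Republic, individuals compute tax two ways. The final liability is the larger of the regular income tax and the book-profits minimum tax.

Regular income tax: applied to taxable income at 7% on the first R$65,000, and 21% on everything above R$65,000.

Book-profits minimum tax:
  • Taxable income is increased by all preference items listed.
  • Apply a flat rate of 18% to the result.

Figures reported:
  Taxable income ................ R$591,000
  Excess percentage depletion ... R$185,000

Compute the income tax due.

R$139,680

Regular income tax:
  R$65,000 × 7% = R$4,550
  R$526,000 × 21% = R$110,460
  → R$115,010

Book-profits minimum tax:
  Adjusted income: R$591,000 + R$185,000 = R$776,000
  R$776,000 × 18% = R$139,680

R$139,680 > R$115,010, so the book-profits minimum tax is the binding amount.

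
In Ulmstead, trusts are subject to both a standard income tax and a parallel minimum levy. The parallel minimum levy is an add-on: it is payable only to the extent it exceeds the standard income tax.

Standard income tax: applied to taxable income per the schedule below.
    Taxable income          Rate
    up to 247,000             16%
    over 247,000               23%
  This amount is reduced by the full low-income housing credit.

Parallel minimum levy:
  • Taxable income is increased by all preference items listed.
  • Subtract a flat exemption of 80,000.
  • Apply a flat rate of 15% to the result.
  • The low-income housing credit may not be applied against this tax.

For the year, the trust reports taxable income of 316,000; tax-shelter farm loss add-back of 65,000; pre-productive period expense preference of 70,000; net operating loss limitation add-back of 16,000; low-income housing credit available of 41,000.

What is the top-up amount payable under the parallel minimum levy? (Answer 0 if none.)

Standard income tax:
  247,000 × 16% = 39,520
  69,000 × 23% = 15,870
  → 55,390
  Less low-income housing credit 41,000 → 14,390

Parallel minimum levy:
  Adjusted income: 316,000 + 65,000 + 70,000 + 16,000 = 467,000
  Less exemption 80,000 → base 387,000
  387,000 × 15% = 58,050

Excess of parallel minimum levy over standard income tax: 58,050 − 14,390 = 43,660.

43,660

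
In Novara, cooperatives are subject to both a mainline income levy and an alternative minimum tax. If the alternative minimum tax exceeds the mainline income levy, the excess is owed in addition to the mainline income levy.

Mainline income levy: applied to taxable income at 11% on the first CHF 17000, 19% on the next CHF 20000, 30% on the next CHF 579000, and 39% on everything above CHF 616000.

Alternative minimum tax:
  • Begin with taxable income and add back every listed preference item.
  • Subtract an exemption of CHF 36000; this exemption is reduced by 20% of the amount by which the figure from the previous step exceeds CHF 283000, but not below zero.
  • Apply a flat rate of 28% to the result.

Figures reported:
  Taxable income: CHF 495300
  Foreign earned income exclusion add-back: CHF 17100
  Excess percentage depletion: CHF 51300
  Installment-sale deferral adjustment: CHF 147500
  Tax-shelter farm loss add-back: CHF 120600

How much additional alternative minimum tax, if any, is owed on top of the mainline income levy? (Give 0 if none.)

CHF 89744

Mainline income levy:
  CHF 17000 × 11% = CHF 1870
  CHF 20000 × 19% = CHF 3800
  CHF 458300 × 30% = CHF 137490
  → CHF 143160

Alternative minimum tax:
  Adjusted income: CHF 495300 + CHF 17100 + CHF 51300 + CHF 147500 + CHF 120600 = CHF 831800
  Exemption: 20% × (CHF 831800 − CHF 283000) = CHF 109760 ≥ CHF 36000, so the exemption is fully phased out
  Base: CHF 831800 − CHF 0 = CHF 831800
  CHF 831800 × 28% = CHF 232904

Excess of alternative minimum tax over mainline income levy: CHF 232904 − CHF 143160 = CHF 89744.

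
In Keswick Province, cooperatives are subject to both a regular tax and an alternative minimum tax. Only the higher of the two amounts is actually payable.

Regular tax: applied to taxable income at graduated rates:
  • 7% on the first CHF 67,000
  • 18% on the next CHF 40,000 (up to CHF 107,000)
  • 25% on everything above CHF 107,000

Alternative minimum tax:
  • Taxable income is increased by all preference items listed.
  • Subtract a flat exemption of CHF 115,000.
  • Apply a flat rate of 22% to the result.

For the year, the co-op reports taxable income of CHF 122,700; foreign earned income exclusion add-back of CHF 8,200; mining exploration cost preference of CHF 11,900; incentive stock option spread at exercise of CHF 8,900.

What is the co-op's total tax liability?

CHF 15,815

Regular tax:
  CHF 67,000 × 7% = CHF 4,690
  CHF 40,000 × 18% = CHF 7,200
  CHF 15,700 × 25% = CHF 3,925
  → CHF 15,815

Alternative minimum tax:
  Adjusted income: CHF 122,700 + CHF 8,200 + CHF 11,900 + CHF 8,900 = CHF 151,700
  Less exemption CHF 115,000 → base CHF 36,700
  CHF 36,700 × 22% = CHF 8,074

CHF 15,815 > CHF 8,074, so the regular tax governs.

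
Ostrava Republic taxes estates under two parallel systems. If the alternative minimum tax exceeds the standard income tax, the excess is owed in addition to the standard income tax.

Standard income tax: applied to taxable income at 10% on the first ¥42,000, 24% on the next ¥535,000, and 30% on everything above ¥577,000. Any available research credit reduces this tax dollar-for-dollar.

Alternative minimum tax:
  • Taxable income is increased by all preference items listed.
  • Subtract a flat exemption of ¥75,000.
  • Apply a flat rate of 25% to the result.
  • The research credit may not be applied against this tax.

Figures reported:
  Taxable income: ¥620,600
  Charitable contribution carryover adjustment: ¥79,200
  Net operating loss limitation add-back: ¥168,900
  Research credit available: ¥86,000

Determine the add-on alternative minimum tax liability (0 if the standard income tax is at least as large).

Alternative minimum tax:
  Adjusted income: ¥620,600 + ¥79,200 + ¥168,900 = ¥868,700
  Less exemption ¥75,000 → base ¥793,700
  ¥793,700 × 25% = ¥198,425

Standard income tax:
  ¥42,000 × 10% = ¥4,200
  ¥535,000 × 24% = ¥128,400
  ¥43,600 × 30% = ¥13,080
  → ¥145,680
  Less research credit ¥86,000 → ¥59,680

Excess of alternative minimum tax over standard income tax: ¥198,425 − ¥59,680 = ¥138,745.

¥138,745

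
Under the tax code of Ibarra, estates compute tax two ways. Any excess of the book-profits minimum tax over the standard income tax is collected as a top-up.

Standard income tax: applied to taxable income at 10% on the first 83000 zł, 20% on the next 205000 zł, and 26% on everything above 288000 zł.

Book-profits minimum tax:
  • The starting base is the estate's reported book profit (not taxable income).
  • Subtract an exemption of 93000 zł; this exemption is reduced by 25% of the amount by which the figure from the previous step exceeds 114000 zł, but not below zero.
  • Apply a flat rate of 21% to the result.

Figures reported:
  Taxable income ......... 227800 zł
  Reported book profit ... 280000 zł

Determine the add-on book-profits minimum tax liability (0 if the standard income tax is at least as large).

10725 zł

Standard income tax:
  83000 zł × 10% = 8300 zł
  144800 zł × 20% = 28960 zł
  → 37260 zł

Book-profits minimum tax:
  Base (reported book profit): 280000 zł
  Exemption: 93000 zł − 25% × (280000 zł − 114000 zł) = 93000 zł − 41500 zł = 51500 zł
  Base: 280000 zł − 51500 zł = 228500 zł
  228500 zł × 21% = 47985 zł

Excess of book-profits minimum tax over standard income tax: 47985 zł − 37260 zł = 10725 zł.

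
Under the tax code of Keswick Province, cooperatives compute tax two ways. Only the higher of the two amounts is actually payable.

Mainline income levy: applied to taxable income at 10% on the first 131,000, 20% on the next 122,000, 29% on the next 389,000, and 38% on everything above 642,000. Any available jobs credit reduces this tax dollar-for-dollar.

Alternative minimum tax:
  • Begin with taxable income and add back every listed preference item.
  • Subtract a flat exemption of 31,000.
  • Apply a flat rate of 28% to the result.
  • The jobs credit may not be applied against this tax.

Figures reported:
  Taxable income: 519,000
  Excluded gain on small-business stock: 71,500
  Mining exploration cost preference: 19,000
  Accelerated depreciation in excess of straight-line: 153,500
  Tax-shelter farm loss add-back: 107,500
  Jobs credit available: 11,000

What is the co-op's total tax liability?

Mainline income levy:
  131,000 × 10% = 13,100
  122,000 × 20% = 24,400
  266,000 × 29% = 77,140
  → 114,640
  Less jobs credit 11,000 → 103,640

Alternative minimum tax:
  Adjusted income: 519,000 + 71,500 + 19,000 + 153,500 + 107,500 = 870,500
  Less exemption 31,000 → base 839,500
  839,500 × 28% = 235,060

235,060 > 103,640, so the alternative minimum tax is the binding amount.

235,060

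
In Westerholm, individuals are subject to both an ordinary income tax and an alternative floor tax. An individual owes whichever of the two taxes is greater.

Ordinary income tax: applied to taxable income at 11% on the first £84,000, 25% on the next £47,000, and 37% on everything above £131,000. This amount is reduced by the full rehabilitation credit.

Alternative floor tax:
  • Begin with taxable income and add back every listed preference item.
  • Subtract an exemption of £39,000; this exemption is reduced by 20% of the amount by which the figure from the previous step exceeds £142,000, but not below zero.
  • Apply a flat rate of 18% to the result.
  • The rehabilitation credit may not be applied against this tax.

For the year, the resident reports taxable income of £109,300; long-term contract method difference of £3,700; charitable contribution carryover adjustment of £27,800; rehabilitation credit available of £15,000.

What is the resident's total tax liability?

Alternative floor tax:
  Adjusted income: £109,300 + £3,700 + £27,800 = £140,800
  Exemption: £140,800 ≤ £142,000, so full £39,000 applies
  Base: £140,800 − £39,000 = £101,800
  £101,800 × 18% = £18,324

Ordinary income tax:
  £84,000 × 11% = £9,240
  £25,300 × 25% = £6,325
  → £15,565
  Less rehabilitation credit £15,000 → £565

£18,324 > £565, so the alternative floor tax is the binding amount.

£18,324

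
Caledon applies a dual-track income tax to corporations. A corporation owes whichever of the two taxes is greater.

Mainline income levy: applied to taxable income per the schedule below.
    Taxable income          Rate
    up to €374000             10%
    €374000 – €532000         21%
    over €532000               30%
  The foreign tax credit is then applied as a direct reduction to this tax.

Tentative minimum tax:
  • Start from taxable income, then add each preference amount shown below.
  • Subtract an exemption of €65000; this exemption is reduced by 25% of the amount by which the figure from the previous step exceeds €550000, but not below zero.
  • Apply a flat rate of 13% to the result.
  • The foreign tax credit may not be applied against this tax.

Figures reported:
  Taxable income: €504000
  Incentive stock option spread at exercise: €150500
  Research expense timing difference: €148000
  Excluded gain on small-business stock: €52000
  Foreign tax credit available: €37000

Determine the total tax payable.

Mainline income levy:
  €374000 × 10% = €37400
  €130000 × 21% = €27300
  → €64700
  Less foreign tax credit €37000 → €27700

Tentative minimum tax:
  Adjusted income: €504000 + €150500 + €148000 + €52000 = €854500
  Exemption: 25% × (€854500 − €550000) = €76125 ≥ €65000, so the exemption is fully phased out
  Base: €854500 − €0 = €854500
  €854500 × 13% = €111085

€111085 > €27700, so the tentative minimum tax is the binding amount.

€111085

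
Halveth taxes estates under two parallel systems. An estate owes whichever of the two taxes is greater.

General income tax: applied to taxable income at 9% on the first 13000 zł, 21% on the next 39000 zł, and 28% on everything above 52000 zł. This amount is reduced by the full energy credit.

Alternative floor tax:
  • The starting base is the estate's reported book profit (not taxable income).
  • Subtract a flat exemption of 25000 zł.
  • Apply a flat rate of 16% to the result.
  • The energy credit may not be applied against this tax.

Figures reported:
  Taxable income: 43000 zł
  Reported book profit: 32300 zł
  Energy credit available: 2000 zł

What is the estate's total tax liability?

5470 zł

Alternative floor tax:
  Base (reported book profit): 32300 zł
  Less exemption 25000 zł → base 7300 zł
  7300 zł × 16% = 1168 zł

General income tax:
  13000 zł × 9% = 1170 zł
  30000 zł × 21% = 6300 zł
  → 7470 zł
  Less energy credit 2000 zł → 5470 zł

5470 zł > 1168 zł, so the general income tax governs.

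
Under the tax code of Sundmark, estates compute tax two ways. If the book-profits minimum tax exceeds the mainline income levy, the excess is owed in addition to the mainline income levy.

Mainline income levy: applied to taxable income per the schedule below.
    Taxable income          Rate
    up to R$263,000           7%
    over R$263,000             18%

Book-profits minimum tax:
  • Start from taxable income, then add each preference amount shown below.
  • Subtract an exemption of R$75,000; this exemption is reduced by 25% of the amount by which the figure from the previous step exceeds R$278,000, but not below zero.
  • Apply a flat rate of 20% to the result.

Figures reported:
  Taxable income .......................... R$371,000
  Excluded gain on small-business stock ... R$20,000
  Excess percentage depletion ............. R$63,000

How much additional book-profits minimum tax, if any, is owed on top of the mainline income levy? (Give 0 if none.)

Book-profits minimum tax:
  Adjusted income: R$371,000 + R$20,000 + R$63,000 = R$454,000
  Exemption: R$75,000 − 25% × (R$454,000 − R$278,000) = R$75,000 − R$44,000 = R$31,000
  Base: R$454,000 − R$31,000 = R$423,000
  R$423,000 × 20% = R$84,600

Mainline income levy:
  R$263,000 × 7% = R$18,410
  R$108,000 × 18% = R$19,440
  → R$37,850

Excess of book-profits minimum tax over mainline income levy: R$84,600 − R$37,850 = R$46,750.

R$46,750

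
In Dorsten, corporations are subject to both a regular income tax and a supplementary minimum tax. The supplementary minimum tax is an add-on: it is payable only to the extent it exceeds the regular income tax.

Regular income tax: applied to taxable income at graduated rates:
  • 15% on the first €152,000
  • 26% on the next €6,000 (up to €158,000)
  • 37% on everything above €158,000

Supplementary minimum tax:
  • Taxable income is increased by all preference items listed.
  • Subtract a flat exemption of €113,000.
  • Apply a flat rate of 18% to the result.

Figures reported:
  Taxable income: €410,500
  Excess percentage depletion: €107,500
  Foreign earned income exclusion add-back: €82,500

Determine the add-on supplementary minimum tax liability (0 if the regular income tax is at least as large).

Supplementary minimum tax:
  Adjusted income: €410,500 + €107,500 + €82,500 = €600,500
  Less exemption €113,000 → base €487,500
  €487,500 × 18% = €87,750

Regular income tax:
  €152,000 × 15% = €22,800
  €6,000 × 26% = €1,560
  €252,500 × 37% = €93,425
  → €117,785

€87,750 ≤ €117,785, so no add-on is due.

€0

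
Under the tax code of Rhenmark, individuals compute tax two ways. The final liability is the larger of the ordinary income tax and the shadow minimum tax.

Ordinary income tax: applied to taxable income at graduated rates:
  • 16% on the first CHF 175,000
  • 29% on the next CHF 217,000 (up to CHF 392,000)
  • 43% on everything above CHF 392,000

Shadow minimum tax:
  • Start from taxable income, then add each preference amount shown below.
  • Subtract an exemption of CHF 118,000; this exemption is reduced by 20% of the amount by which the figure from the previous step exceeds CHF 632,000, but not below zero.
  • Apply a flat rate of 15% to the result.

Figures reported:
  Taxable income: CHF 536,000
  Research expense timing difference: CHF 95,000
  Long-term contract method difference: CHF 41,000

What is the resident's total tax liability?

CHF 152,850

Ordinary income tax:
  CHF 175,000 × 16% = CHF 28,000
  CHF 217,000 × 29% = CHF 62,930
  CHF 144,000 × 43% = CHF 61,920
  → CHF 152,850

Shadow minimum tax:
  Adjusted income: CHF 536,000 + CHF 95,000 + CHF 41,000 = CHF 672,000
  Exemption: CHF 118,000 − 20% × (CHF 672,000 − CHF 632,000) = CHF 118,000 − CHF 8,000 = CHF 110,000
  Base: CHF 672,000 − CHF 110,000 = CHF 562,000
  CHF 562,000 × 15% = CHF 84,300

CHF 152,850 > CHF 84,300, so the ordinary income tax governs.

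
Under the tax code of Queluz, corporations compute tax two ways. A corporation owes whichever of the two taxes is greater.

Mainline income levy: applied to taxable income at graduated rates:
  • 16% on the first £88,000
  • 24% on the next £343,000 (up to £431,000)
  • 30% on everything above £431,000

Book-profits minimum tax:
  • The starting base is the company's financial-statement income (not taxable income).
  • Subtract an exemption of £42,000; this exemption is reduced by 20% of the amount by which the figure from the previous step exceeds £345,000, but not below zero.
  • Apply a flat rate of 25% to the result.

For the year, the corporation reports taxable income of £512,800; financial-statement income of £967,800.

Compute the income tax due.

Book-profits minimum tax:
  Base (financial-statement income): £967,800
  Exemption: 20% × (£967,800 − £345,000) = £124,560 ≥ £42,000, so the exemption is fully phased out
  Base: £967,800 − £0 = £967,800
  £967,800 × 25% = £241,950

Mainline income levy:
  £88,000 × 16% = £14,080
  £343,000 × 24% = £82,320
  £81,800 × 30% = £24,540
  → £120,940

£241,950 > £120,940, so the book-profits minimum tax is the binding amount.

£241,950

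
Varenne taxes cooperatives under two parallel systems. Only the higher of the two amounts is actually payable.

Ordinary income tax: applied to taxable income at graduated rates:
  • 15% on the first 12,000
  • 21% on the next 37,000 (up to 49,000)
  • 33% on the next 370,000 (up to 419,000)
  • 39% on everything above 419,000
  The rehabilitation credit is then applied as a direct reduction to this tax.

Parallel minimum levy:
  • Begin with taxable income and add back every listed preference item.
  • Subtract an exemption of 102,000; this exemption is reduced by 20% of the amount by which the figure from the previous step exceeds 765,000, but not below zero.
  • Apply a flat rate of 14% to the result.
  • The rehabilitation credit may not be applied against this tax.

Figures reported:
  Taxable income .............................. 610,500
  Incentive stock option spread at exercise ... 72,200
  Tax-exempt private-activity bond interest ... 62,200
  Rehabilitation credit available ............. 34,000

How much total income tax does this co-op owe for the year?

172,355

Ordinary income tax:
  12,000 × 15% = 1,800
  37,000 × 21% = 7,770
  370,000 × 33% = 122,100
  191,500 × 39% = 74,685
  → 206,355
  Less rehabilitation credit 34,000 → 172,355

Parallel minimum levy:
  Adjusted income: 610,500 + 72,200 + 62,200 = 744,900
  Exemption: 744,900 ≤ 765,000, so full 102,000 applies
  Base: 744,900 − 102,000 = 642,900
  642,900 × 14% = 90,006

172,355 > 90,006, so the ordinary income tax governs.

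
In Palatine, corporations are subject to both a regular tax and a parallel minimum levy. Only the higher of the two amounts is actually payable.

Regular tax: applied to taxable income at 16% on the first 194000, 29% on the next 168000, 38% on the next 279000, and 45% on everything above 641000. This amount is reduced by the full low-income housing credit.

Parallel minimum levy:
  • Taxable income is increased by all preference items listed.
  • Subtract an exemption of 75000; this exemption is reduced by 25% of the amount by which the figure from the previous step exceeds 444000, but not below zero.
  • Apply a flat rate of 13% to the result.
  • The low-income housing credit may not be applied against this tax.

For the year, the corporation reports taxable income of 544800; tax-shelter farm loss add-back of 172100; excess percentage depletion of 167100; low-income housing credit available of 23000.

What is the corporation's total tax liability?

Parallel minimum levy:
  Adjusted income: 544800 + 172100 + 167100 = 884000
  Exemption: 25% × (884000 − 444000) = 110000 ≥ 75000, so the exemption is fully phased out
  Base: 884000 − 0 = 884000
  884000 × 13% = 114920

Regular tax:
  194000 × 16% = 31040
  168000 × 29% = 48720
  182800 × 38% = 69464
  → 149224
  Less low-income housing credit 23000 → 126224

126224 > 114920, so the regular tax governs.

126224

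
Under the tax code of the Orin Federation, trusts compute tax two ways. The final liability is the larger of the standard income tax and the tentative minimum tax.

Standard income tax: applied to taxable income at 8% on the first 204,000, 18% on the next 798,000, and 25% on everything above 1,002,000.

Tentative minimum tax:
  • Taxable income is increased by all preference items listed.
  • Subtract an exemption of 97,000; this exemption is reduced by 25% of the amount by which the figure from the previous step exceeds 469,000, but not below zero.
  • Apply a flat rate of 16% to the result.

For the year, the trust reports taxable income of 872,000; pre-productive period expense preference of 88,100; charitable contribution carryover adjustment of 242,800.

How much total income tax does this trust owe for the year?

Standard income tax:
  204,000 × 8% = 16,320
  668,000 × 18% = 120,240
  → 136,560

Tentative minimum tax:
  Adjusted income: 872,000 + 88,100 + 242,800 = 1,202,900
  Exemption: 25% × (1,202,900 − 469,000) = 183,475 ≥ 97,000, so the exemption is fully phased out
  Base: 1,202,900 − 0 = 1,202,900
  1,202,900 × 16% = 192,464

192,464 > 136,560, so the tentative minimum tax is the binding amount.

192,464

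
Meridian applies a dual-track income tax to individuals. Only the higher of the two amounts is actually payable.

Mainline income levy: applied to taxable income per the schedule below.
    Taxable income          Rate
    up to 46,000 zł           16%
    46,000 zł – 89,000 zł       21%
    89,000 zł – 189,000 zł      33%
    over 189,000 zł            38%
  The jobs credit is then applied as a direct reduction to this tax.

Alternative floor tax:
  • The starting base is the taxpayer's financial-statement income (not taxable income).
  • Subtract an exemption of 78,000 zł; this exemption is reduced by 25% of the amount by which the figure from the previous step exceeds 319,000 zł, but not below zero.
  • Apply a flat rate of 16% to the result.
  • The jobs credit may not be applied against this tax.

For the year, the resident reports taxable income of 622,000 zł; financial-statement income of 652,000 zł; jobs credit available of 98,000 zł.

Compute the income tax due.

Mainline income levy:
  46,000 zł × 16% = 7,360 zł
  43,000 zł × 21% = 9,030 zł
  100,000 zł × 33% = 33,000 zł
  433,000 zł × 38% = 164,540 zł
  → 213,930 zł
  Less jobs credit 98,000 zł → 115,930 zł

Alternative floor tax:
  Base (financial-statement income): 652,000 zł
  Exemption: 25% × (652,000 zł − 319,000 zł) = 83,250 zł ≥ 78,000 zł, so the exemption is fully phased out
  Base: 652,000 zł − 0 zł = 652,000 zł
  652,000 zł × 16% = 104,320 zł

115,930 zł > 104,320 zł, so the mainline income levy governs.

115,930 zł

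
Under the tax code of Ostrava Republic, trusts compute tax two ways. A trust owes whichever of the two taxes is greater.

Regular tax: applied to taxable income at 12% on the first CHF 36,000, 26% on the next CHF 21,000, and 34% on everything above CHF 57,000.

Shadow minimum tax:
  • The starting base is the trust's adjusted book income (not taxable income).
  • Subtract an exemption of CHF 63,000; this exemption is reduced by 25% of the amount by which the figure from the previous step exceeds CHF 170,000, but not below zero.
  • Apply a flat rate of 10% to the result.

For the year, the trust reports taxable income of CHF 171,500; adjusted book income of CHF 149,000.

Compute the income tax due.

CHF 48,710

Shadow minimum tax:
  Base (adjusted book income): CHF 149,000
  Exemption: CHF 149,000 ≤ CHF 170,000, so full CHF 63,000 applies
  Base: CHF 149,000 − CHF 63,000 = CHF 86,000
  CHF 86,000 × 10% = CHF 8,600

Regular tax:
  CHF 36,000 × 12% = CHF 4,320
  CHF 21,000 × 26% = CHF 5,460
  CHF 114,500 × 34% = CHF 38,930
  → CHF 48,710

CHF 48,710 > CHF 8,600, so the regular tax governs.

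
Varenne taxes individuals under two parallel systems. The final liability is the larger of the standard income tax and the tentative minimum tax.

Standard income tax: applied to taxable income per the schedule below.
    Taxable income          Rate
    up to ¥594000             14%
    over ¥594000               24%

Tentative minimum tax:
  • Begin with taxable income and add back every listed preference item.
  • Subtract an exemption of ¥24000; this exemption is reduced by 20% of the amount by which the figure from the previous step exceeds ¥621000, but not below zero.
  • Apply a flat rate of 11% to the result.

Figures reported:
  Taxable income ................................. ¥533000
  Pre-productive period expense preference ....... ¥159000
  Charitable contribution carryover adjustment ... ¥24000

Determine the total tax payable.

Tentative minimum tax:
  Adjusted income: ¥533000 + ¥159000 + ¥24000 = ¥716000
  Exemption: ¥24000 − 20% × (¥716000 − ¥621000) = ¥24000 − ¥19000 = ¥5000
  Base: ¥716000 − ¥5000 = ¥711000
  ¥711000 × 11% = ¥78210

Standard income tax:
  ¥533000 × 14% = ¥74620

¥78210 > ¥74620, so the tentative minimum tax is the binding amount.

¥78210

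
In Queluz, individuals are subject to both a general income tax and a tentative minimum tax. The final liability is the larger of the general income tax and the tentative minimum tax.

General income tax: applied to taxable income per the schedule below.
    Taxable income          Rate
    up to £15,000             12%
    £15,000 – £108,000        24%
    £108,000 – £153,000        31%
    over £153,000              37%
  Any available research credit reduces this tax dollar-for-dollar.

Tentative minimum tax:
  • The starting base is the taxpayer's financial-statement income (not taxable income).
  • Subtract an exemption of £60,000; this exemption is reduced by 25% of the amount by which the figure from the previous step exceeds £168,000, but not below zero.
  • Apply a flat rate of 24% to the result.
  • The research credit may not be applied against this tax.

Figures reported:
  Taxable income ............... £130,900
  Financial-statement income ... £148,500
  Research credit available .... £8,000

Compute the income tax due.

General income tax:
  £15,000 × 12% = £1,800
  £93,000 × 24% = £22,320
  £22,900 × 31% = £7,099
  → £31,219
  Less research credit £8,000 → £23,219

Tentative minimum tax:
  Base (financial-statement income): £148,500
  Exemption: £148,500 ≤ £168,000, so full £60,000 applies
  Base: £148,500 − £60,000 = £88,500
  £88,500 × 24% = £21,240

£23,219 > £21,240, so the general income tax governs.

£23,219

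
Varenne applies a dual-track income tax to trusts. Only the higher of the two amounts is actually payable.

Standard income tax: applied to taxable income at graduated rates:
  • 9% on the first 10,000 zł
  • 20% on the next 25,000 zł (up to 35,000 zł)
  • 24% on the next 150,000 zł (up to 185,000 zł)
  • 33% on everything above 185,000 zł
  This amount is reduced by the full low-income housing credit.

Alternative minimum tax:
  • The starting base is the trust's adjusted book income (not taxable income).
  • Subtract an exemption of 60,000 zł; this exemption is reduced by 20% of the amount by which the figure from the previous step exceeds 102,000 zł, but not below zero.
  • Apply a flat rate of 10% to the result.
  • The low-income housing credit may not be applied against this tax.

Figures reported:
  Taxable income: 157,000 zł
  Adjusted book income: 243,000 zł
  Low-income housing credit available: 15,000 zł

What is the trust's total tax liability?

Standard income tax:
  10,000 zł × 9% = 900 zł
  25,000 zł × 20% = 5,000 zł
  122,000 zł × 24% = 29,280 zł
  → 35,180 zł
  Less low-income housing credit 15,000 zł → 20,180 zł

Alternative minimum tax:
  Base (adjusted book income): 243,000 zł
  Exemption: 60,000 zł − 20% × (243,000 zł − 102,000 zł) = 60,000 zł − 28,200 zł = 31,800 zł
  Base: 243,000 zł − 31,800 zł = 211,200 zł
  211,200 zł × 10% = 21,120 zł

21,120 zł > 20,180 zł, so the alternative minimum tax is the binding amount.

21,120 zł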